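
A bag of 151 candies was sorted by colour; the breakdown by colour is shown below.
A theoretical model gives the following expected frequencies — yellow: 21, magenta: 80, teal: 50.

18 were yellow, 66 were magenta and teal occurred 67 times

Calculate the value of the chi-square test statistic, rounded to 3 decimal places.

8.659

yellow: (18 − 21)²/21 = 9/21 = 0.4286
magenta: (66 − 80)²/80 = 196/80 = 2.4500
teal: (67 − 50)²/50 = 289/50 = 5.7800
Sum = 8.659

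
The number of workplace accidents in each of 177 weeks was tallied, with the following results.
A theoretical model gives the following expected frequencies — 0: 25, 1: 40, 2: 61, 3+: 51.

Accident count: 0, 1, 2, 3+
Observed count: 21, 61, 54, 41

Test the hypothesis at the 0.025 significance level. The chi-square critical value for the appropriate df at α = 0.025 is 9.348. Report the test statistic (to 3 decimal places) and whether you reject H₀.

14.429; reject

χ² = (21−25)²/25 + (61−40)²/40 + (54−61)²/61 + (41−51)²/51
   = 0.6400 + 11.0250 + 0.8033 + 1.9608
Sum = 14.429
df = 3. Since 14.429 > 9.348, we reject H₀.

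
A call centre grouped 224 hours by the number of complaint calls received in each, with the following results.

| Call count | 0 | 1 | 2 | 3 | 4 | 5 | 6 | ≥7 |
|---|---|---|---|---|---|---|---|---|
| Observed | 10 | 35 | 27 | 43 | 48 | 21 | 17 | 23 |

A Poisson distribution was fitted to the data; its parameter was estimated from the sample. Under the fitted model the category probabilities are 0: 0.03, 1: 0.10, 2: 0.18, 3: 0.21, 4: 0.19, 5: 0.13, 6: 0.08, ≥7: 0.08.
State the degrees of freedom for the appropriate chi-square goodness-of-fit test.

6

There are k = 8 categories and 1 parameter estimated from the data, so df = 8 − 1 − 1 = 6.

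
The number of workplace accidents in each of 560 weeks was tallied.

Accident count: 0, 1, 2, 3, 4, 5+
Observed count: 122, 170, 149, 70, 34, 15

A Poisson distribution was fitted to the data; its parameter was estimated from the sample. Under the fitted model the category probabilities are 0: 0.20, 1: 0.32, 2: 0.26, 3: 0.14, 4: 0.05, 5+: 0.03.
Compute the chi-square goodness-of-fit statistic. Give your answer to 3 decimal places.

Expected counts E_i = n·p_i: 560×0.20 = 112, 560×0.32 = 179.2, 560×0.26 = 145.6, 560×0.14 = 78.4, 560×0.05 = 28, 560×0.03 = 16.8.
cat         O        E   (O−E)²/E
0         122      112     0.8929
1         170    179.2     0.4723
2         149    145.6     0.0794
3          70     78.4     0.9000
4          34       28     1.2857
5+         15     16.8     0.1929
Sum = 3.823

3.823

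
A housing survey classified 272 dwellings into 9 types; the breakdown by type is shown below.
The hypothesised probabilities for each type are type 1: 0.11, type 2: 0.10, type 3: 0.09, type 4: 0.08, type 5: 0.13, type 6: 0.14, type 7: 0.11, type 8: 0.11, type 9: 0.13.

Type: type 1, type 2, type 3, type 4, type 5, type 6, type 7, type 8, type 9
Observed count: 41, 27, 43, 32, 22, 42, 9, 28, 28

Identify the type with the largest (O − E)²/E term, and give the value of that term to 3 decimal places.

Expected counts E_i = n·p_i: 272×0.11 = 29.92, 272×0.10 = 27.2, 272×0.09 = 24.48, 272×0.08 = 21.76, 272×0.13 = 35.36, 272×0.14 = 38.08, 272×0.11 = 29.92, 272×0.11 = 29.92, 272×0.13 = 35.36.
type 1: (41 − 29.92)²/29.92 = 122.7664/29.92 = 4.1032
type 2: (27 − 27.2)²/27.2 = 0.04/27.2 = 0.0015
type 3: (43 − 24.48)²/24.48 = 342.9904/24.48 = 14.0110
type 4: (32 − 21.76)²/21.76 = 104.8576/21.76 = 4.8188
type 5: (22 − 35.36)²/35.36 = 178.4896/35.36 = 5.0478
type 6: (42 − 38.08)²/38.08 = 15.3664/38.08 = 0.4035
type 7: (9 − 29.92)²/29.92 = 437.6464/29.92 = 14.6272
type 8: (28 − 29.92)²/29.92 = 3.6864/29.92 = 0.1232
type 9: (28 − 35.36)²/35.36 = 54.1696/35.36 = 1.5319
The largest term is for type 7: 14.627.

type 7, 14.627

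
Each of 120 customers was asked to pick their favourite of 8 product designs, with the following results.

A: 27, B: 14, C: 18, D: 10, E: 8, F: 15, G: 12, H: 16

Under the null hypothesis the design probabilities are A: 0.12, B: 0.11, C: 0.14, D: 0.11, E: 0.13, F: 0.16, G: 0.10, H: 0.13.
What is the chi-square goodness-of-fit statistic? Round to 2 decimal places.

16.57

Expected counts E_i = n·p_i: 120×0.12 = 14.4, 120×0.11 = 13.2, 120×0.14 = 16.8, 120×0.11 = 13.2, 120×0.13 = 15.6, 120×0.16 = 19.2, 120×0.10 = 12, 120×0.13 = 15.6.
cat         O        E   (O−E)²/E
A          27     14.4     11.025
B          14     13.2      0.048
C          18     16.8      0.086
D          10     13.2      0.776
E           8     15.6      3.703
F          15     19.2      0.919
G          12       12      0.000
H          16     15.6      0.010
Sum = 16.57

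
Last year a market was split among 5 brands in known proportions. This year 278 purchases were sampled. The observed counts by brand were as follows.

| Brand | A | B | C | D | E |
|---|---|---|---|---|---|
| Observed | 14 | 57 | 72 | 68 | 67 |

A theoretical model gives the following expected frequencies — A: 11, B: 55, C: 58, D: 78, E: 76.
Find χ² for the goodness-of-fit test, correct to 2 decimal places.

A: (14 − 11)²/11 = 9/11 = 0.818
B: (57 − 55)²/55 = 4/55 = 0.073
C: (72 − 58)²/58 = 196/58 = 3.379
D: (68 − 78)²/78 = 100/78 = 1.282
E: (67 − 76)²/76 = 81/76 = 1.066
Sum = 6.62

6.62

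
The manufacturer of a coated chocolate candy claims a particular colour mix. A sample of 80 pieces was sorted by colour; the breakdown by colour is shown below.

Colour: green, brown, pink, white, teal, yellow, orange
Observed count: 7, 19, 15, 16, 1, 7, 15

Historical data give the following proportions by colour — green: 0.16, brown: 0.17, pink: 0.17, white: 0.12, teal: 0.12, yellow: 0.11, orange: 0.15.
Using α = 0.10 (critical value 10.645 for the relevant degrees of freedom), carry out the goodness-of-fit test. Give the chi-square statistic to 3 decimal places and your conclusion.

Expected counts E_i = n·p_i: 80×0.16 = 12.8, 80×0.17 = 13.6, 80×0.17 = 13.6, 80×0.12 = 9.6, 80×0.12 = 9.6, 80×0.11 = 8.8, 80×0.15 = 12.
cat         O        E   (O−E)²/E
green       7     12.8     2.6281
brown      19     13.6     2.1441
pink       15     13.6     0.1441
white      16      9.6     4.2667
teal        1      9.6     7.7042
yellow      7      8.8     0.3682
orange     15       12     0.7500
Sum = 18.005
df = 6. Since 18.005 > 10.645, we reject H₀.

18.005; reject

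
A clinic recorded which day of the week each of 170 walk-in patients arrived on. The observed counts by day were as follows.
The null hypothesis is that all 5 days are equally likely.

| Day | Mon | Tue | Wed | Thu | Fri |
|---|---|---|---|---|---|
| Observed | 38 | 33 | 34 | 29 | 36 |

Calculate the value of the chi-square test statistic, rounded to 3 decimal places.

Under H₀ each category has probability 1/5, so each expected count is 170/5 = 34.
cat         O        E   (O−E)²/E
Mon        38       34     0.4706
Tue        33       34     0.0294
Wed        34       34     0.0000
Thu        29       34     0.7353
Fri        36       34     0.1176
Sum = 1.353

1.353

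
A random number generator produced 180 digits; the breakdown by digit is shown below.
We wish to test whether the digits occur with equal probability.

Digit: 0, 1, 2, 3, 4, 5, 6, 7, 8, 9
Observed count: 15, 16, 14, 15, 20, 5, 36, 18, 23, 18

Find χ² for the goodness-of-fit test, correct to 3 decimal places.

31.111

Under H₀ each category has probability 1/10, so each expected count is 180/10 = 18.
χ² = (15−18)²/18 + (16−18)²/18 + (14−18)²/18 + (15−18)²/18 + (20−18)²/18 + (5−18)²/18 + (36−18)²/18 + (18−18)²/18 + (23−18)²/18 + (18−18)²/18
   = 0.5000 + 0.2222 + 0.8889 + 0.5000 + 0.2222 + 9.3889 + 18.0000 + 0.0000 + 1.3889 + 0.0000
Sum = 31.111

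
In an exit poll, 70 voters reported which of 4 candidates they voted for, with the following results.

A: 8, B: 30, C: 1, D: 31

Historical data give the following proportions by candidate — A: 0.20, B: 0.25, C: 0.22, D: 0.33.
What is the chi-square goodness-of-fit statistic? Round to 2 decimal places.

Expected counts E_i = n·p_i: 70×0.20 = 14, 70×0.25 = 17.5, 70×0.22 = 15.4, 70×0.33 = 23.1.
cat         O        E   (O−E)²/E
A           8       14      2.571
B          30     17.5      8.929
C           1     15.4     13.465
D          31     23.1      2.702
Sum = 27.67

27.67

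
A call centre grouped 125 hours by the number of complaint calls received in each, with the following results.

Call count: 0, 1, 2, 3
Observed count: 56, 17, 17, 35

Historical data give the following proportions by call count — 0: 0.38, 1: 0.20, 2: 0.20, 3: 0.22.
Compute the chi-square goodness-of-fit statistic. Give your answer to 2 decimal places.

Expected counts E_i = n·p_i: 125×0.38 = 47.5, 125×0.20 = 25, 125×0.20 = 25, 125×0.22 = 27.5.
χ² = (56−47.5)²/47.5 + (17−25)²/25 + (17−25)²/25 + (35−27.5)²/27.5
   = 1.521 + 2.560 + 2.560 + 2.045
Sum = 8.69

8.69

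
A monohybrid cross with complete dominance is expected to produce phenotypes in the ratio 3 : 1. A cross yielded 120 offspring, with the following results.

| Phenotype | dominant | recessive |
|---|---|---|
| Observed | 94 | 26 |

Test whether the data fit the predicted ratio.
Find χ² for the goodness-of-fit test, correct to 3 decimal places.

0.711

Ratio total = 4. Expected counts: 120×3/4 = 90, 120×1/4 = 30.
cat            O        E   (O−E)²/E
dominant      94       90     0.1778
recessive     26       30     0.5333
Sum = 0.711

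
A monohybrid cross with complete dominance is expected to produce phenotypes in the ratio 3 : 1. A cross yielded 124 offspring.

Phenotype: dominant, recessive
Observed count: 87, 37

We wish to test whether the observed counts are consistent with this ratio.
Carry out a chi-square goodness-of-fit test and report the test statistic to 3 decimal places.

1.548

Ratio total = 4. Expected counts: 124×3/4 = 93, 124×1/4 = 31.
dominant: (87 − 93)²/93 = 36/93 = 0.3871
recessive: (37 − 31)²/31 = 36/31 = 1.1613
Sum = 1.548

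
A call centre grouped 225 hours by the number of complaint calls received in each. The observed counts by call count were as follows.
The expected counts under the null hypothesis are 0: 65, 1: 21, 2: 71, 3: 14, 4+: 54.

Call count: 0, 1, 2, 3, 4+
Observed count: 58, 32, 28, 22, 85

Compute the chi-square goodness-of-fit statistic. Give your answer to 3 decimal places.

54.926

χ² = (58−65)²/65 + (32−21)²/21 + (28−71)²/71 + (22−14)²/14 + (85−54)²/54
   = 0.7538 + 5.7619 + 26.0423 + 4.5714 + 17.7963
Sum = 54.926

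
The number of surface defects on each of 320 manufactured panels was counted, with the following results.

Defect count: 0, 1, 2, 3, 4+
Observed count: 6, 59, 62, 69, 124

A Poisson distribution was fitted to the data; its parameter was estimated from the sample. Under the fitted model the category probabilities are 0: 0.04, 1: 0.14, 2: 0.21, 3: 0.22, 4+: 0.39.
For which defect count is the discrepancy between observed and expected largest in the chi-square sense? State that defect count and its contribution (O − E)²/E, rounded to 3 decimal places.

1, 4.501

Expected counts E_i = n·p_i: 320×0.04 = 12.8, 320×0.14 = 44.8, 320×0.21 = 67.2, 320×0.22 = 70.4, 320×0.39 = 124.8.
0: (6 − 12.8)²/12.8 = 46.24/12.8 = 3.6125
1: (59 − 44.8)²/44.8 = 201.64/44.8 = 4.5009
2: (62 − 67.2)²/67.2 = 27.04/67.2 = 0.4024
3: (69 − 70.4)²/70.4 = 1.96/70.4 = 0.0278
4+: (124 − 124.8)²/124.8 = 0.64/124.8 = 0.0051
The largest term is for 1: 4.501.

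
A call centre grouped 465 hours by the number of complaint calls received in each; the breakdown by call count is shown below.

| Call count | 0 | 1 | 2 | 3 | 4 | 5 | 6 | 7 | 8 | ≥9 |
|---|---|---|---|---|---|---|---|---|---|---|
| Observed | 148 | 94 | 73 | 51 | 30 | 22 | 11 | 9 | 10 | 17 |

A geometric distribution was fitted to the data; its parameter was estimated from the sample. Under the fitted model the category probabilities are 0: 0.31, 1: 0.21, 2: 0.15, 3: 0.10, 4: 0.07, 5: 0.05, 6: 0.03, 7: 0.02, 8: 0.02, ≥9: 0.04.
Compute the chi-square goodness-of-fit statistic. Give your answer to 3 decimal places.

1.917

Expected counts E_i = n·p_i: 465×0.31 = 144.15, 465×0.21 = 97.65, 465×0.15 = 69.75, 465×0.10 = 46.5, 465×0.07 = 32.55, 465×0.05 = 23.25, 465×0.03 = 13.95, 465×0.02 = 9.3, 465×0.02 = 9.3, 465×0.04 = 18.6.
0: (148 − 144.15)²/144.15 = 14.8225/144.15 = 0.1028
1: (94 − 97.65)²/97.65 = 13.3225/97.65 = 0.1364
2: (73 − 69.75)²/69.75 = 10.5625/69.75 = 0.1514
3: (51 − 46.5)²/46.5 = 20.25/46.5 = 0.4355
4: (30 − 32.55)²/32.55 = 6.5025/32.55 = 0.1998
5: (22 − 23.25)²/23.25 = 1.5625/23.25 = 0.0672
6: (11 − 13.95)²/13.95 = 8.7025/13.95 = 0.6238
7: (9 − 9.3)²/9.3 = 0.09/9.3 = 0.0097
8: (10 − 9.3)²/9.3 = 0.49/9.3 = 0.0527
≥9: (17 − 18.6)²/18.6 = 2.56/18.6 = 0.1376
Sum = 1.917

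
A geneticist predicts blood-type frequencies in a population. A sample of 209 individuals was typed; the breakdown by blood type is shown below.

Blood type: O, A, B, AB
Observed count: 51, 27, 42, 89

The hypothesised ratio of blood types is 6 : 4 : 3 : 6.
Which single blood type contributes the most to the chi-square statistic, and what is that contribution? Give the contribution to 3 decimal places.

Ratio total = 19. Expected counts: 209×6/19 = 66, 209×4/19 = 44, 209×3/19 = 33, 209×6/19 = 66.
cat         O        E   (O−E)²/E
O          51       66     3.4091
A          27       44     6.5682
B          42       33     2.4545
AB         89       66     8.0152
The largest term is for AB: 8.015.

AB, 8.015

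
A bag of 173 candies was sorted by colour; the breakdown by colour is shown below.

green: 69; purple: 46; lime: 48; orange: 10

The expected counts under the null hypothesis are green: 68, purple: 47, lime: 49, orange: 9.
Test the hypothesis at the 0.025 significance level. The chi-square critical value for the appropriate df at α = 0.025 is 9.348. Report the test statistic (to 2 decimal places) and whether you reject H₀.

0.17; do not reject

χ² = (69−68)²/68 + (46−47)²/47 + (48−49)²/49 + (10−9)²/9
   = 0.015 + 0.021 + 0.020 + 0.111
Sum = 0.17
df = 3. Since 0.17 < 9.348, we do not reject H₀.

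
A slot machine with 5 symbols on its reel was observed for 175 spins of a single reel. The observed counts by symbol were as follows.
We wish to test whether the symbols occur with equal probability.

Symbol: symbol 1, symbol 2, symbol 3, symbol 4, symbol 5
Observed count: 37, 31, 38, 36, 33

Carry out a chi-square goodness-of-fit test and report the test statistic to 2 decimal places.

0.97

Expected count for each of the 5 categories: 175/5 = 35.
cat           O        E   (O−E)²/E
symbol 1     37       35      0.114
symbol 2     31       35      0.457
symbol 3     38       35      0.257
symbol 4     36       35      0.029
symbol 5     33       35      0.114
Sum = 0.97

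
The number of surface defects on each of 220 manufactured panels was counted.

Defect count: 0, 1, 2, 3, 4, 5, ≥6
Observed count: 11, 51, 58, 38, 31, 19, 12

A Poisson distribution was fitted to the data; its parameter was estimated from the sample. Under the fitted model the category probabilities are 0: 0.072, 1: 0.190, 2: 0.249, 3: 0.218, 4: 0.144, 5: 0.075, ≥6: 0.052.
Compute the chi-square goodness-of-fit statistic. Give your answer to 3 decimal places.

Expected counts E_i = n·p_i: 220×0.072 = 15.84, 220×0.190 = 41.8, 220×0.249 = 54.78, 220×0.218 = 47.96, 220×0.144 = 31.68, 220×0.075 = 16.5, 220×0.052 = 11.44.
0: (11 − 15.84)²/15.84 = 23.4256/15.84 = 1.4789
1: (51 − 41.8)²/41.8 = 84.64/41.8 = 2.0249
2: (58 − 54.78)²/54.78 = 10.3684/54.78 = 0.1893
3: (38 − 47.96)²/47.96 = 99.2016/47.96 = 2.0684
4: (31 − 31.68)²/31.68 = 0.4624/31.68 = 0.0146
5: (19 − 16.5)²/16.5 = 6.25/16.5 = 0.3788
≥6: (12 − 11.44)²/11.44 = 0.3136/11.44 = 0.0274
Sum = 6.182

6.182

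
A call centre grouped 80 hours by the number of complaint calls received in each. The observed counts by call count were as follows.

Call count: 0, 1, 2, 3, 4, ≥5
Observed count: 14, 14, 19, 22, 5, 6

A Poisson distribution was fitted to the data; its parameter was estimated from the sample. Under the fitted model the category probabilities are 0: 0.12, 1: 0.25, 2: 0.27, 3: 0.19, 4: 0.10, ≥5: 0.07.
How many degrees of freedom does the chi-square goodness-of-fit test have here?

4

There are k = 6 categories and 1 parameter estimated from the data, so df = 6 − 1 − 1 = 4.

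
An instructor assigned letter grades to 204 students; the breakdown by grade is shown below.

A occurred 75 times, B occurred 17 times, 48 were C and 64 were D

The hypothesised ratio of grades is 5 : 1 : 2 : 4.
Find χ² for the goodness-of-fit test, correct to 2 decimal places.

7.18

Ratio total = 12. Expected counts: 204×5/12 = 85, 204×1/12 = 17, 204×2/12 = 34, 204×4/12 = 68.
cat         O        E   (O−E)²/E
A          75       85      1.176
B          17       17      0.000
C          48       34      5.765
D          64       68      0.235
Sum = 7.18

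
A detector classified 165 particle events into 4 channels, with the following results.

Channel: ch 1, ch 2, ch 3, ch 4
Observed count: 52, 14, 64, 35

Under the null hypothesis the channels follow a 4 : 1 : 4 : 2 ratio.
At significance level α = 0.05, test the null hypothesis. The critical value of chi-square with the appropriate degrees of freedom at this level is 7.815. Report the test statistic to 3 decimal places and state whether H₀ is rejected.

Ratio total = 11. Expected counts: 165×4/11 = 60, 165×1/11 = 15, 165×4/11 = 60, 165×2/11 = 30.
cat         O        E   (O−E)²/E
ch 1       52       60     1.0667
ch 2       14       15     0.0667
ch 3       64       60     0.2667
ch 4       35       30     0.8333
Sum = 2.233
df = 3. Since 2.233 < 7.815, we do not reject H₀.

2.233; do not reject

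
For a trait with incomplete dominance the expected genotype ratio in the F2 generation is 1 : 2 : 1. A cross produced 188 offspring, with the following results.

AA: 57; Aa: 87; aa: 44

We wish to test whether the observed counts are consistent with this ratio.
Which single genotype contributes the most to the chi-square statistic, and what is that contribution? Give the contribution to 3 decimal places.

AA, 2.128

Ratio total = 4. Expected counts: 188×1/4 = 47, 188×2/4 = 94, 188×1/4 = 47.
χ² = (57−47)²/47 + (87−94)²/94 + (44−47)²/47
   = 2.1277 + 0.5213 + 0.1915
The largest term is for AA: 2.128.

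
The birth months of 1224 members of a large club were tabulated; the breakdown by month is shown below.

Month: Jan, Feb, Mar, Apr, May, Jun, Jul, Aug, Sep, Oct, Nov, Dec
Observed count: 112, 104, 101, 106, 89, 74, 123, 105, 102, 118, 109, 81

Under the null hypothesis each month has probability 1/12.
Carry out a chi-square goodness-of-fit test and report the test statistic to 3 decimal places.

Expected count for each of the 12 categories: 1224/12 = 102.
Jan: (112 − 102)²/102 = 100/102 = 0.9804
Feb: (104 − 102)²/102 = 4/102 = 0.0392
Mar: (101 − 102)²/102 = 1/102 = 0.0098
Apr: (106 − 102)²/102 = 16/102 = 0.1569
May: (89 − 102)²/102 = 169/102 = 1.6569
Jun: (74 − 102)²/102 = 784/102 = 7.6863
Jul: (123 − 102)²/102 = 441/102 = 4.3235
Aug: (105 − 102)²/102 = 9/102 = 0.0882
Sep: (102 − 102)²/102 = 0/102 = 0.0000
Oct: (118 − 102)²/102 = 256/102 = 2.5098
Nov: (109 − 102)²/102 = 49/102 = 0.4804
Dec: (81 − 102)²/102 = 441/102 = 4.3235
Sum = 22.255

22.255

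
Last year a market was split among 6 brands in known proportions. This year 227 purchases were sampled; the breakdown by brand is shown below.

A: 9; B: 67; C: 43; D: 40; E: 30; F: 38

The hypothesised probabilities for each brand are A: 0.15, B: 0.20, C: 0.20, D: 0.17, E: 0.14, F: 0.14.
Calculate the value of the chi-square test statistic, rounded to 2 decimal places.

Expected counts E_i = n·p_i: 227×0.15 = 34.05, 227×0.20 = 45.4, 227×0.20 = 45.4, 227×0.17 = 38.59, 227×0.14 = 31.78, 227×0.14 = 31.78.
χ² = (9−34.05)²/34.05 + (67−45.4)²/45.4 + (43−45.4)²/45.4 + (40−38.59)²/38.59 + (30−31.78)²/31.78 + (38−31.78)²/31.78
   = 18.429 + 10.277 + 0.127 + 0.052 + 0.100 + 1.217
Sum = 30.20

30.20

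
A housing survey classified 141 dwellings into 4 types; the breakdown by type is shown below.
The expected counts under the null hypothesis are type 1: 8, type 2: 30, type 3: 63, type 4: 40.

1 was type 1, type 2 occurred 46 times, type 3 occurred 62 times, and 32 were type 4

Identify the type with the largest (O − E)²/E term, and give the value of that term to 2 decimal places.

χ² = (1−8)²/8 + (46−30)²/30 + (62−63)²/63 + (32−40)²/40
   = 6.125 + 8.533 + 0.016 + 1.600
The largest term is for type 2: 8.53.

type 2, 8.53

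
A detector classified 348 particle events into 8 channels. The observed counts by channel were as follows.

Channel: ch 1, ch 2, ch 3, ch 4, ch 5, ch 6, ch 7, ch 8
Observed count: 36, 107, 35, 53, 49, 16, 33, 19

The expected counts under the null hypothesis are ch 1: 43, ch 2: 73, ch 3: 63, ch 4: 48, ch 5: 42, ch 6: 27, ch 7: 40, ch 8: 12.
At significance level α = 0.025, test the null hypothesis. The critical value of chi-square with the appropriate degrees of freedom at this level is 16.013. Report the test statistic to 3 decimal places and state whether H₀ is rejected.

χ² = (36−43)²/43 + (107−73)²/73 + (35−63)²/63 + (53−48)²/48 + (49−42)²/42 + (16−27)²/27 + (33−40)²/40 + (19−12)²/12
   = 1.1395 + 15.8356 + 12.4444 + 0.5208 + 1.1667 + 4.4815 + 1.2250 + 4.0833
Sum = 40.897
df = 7. Since 40.897 > 16.013, we reject H₀.

40.897; reject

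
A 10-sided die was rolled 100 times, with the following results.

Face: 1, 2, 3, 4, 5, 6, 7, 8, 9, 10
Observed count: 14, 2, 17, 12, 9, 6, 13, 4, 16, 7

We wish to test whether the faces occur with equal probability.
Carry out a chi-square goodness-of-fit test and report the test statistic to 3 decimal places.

Under H₀ each category has probability 1/10, so each expected count is 100/10 = 10.
χ² = (14−10)²/10 + (2−10)²/10 + (17−10)²/10 + (12−10)²/10 + (9−10)²/10 + (6−10)²/10 + (13−10)²/10 + (4−10)²/10 + (16−10)²/10 + (7−10)²/10
   = 1.6000 + 6.4000 + 4.9000 + 0.4000 + 0.1000 + 1.6000 + 0.9000 + 3.6000 + 3.6000 + 0.9000
Sum = 24.000

24.000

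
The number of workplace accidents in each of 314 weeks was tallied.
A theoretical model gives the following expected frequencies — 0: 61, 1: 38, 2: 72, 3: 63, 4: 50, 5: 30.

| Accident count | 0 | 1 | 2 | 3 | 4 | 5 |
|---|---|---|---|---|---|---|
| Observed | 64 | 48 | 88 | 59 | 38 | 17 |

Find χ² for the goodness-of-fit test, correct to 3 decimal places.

χ² = (64−61)²/61 + (48−38)²/38 + (88−72)²/72 + (59−63)²/63 + (38−50)²/50 + (17−30)²/30
   = 0.1475 + 2.6316 + 3.5556 + 0.2540 + 2.8800 + 5.6333
Sum = 15.102

15.102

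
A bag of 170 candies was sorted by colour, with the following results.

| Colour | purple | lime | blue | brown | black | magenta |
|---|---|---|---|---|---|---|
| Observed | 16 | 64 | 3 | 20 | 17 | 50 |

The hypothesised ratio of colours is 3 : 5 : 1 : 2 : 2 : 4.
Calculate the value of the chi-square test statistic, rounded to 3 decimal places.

Ratio total = 17. Expected counts: 170×3/17 = 30, 170×5/17 = 50, 170×1/17 = 10, 170×2/17 = 20, 170×2/17 = 20, 170×4/17 = 40.
purple: (16 − 30)²/30 = 196/30 = 6.5333
lime: (64 − 50)²/50 = 196/50 = 3.9200
blue: (3 − 10)²/10 = 49/10 = 4.9000
brown: (20 − 20)²/20 = 0/20 = 0.0000
black: (17 − 20)²/20 = 9/20 = 0.4500
magenta: (50 − 40)²/40 = 100/40 = 2.5000
Sum = 18.303

18.303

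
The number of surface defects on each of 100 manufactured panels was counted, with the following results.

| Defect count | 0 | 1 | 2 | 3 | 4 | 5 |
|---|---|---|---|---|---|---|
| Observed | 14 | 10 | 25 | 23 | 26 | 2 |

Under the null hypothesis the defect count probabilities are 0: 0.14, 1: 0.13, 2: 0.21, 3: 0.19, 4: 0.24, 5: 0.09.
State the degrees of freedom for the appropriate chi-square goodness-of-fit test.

5

There are k = 6 categories and no parameters were estimated from the data, so df = 6 − 1 = 5.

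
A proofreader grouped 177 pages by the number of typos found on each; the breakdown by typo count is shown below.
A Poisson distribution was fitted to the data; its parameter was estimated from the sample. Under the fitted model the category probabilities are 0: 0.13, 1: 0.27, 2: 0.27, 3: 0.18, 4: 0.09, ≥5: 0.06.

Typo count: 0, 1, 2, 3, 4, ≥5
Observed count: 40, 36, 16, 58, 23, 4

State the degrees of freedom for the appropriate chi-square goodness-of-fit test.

There are k = 6 categories and 1 parameter estimated from the data, so df = 6 − 1 − 1 = 4.

4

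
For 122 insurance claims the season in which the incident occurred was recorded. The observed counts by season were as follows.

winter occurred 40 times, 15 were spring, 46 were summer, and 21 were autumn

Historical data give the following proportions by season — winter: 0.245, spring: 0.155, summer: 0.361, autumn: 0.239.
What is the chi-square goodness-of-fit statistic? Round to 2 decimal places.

Expected counts E_i = n·p_i: 122×0.245 = 29.89, 122×0.155 = 18.91, 122×0.361 = 44.042, 122×0.239 = 29.158.
cat         O        E   (O−E)²/E
winter     40    29.89      3.420
spring     15    18.91      0.808
summer     46   44.042      0.087
autumn     21   29.158      2.282
Sum = 6.60

6.60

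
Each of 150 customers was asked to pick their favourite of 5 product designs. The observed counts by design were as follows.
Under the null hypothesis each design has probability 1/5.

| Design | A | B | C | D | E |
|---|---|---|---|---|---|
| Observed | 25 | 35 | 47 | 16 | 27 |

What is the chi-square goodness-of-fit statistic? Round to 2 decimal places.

Expected count for each of the 5 categories: 150/5 = 30.
A: (25 − 30)²/30 = 25/30 = 0.833
B: (35 − 30)²/30 = 25/30 = 0.833
C: (47 − 30)²/30 = 289/30 = 9.633
D: (16 − 30)²/30 = 196/30 = 6.533
E: (27 − 30)²/30 = 9/30 = 0.300
Sum = 18.13

18.13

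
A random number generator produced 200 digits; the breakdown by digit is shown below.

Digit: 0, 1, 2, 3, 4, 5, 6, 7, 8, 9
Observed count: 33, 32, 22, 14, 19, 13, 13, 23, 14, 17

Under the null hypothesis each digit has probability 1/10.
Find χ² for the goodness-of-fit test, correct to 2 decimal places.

25.30

Under H₀ each category has probability 1/10, so each expected count is 200/10 = 20.
cat         O        E   (O−E)²/E
0          33       20      8.450
1          32       20      7.200
2          22       20      0.200
3          14       20      1.800
4          19       20      0.050
5          13       20      2.450
6          13       20      2.450
7          23       20      0.450
8          14       20      1.800
9          17       20      0.450
Sum = 25.30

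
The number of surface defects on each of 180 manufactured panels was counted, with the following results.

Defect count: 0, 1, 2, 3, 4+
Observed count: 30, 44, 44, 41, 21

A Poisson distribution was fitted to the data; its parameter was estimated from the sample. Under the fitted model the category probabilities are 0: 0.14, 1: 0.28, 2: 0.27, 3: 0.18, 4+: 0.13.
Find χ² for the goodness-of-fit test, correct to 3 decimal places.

4.691

Expected counts E_i = n·p_i: 180×0.14 = 25.2, 180×0.28 = 50.4, 180×0.27 = 48.6, 180×0.18 = 32.4, 180×0.13 = 23.4.
cat         O        E   (O−E)²/E
0          30     25.2     0.9143
1          44     50.4     0.8127
2          44     48.6     0.4354
3          41     32.4     2.2827
4+         21     23.4     0.2462
Sum = 4.691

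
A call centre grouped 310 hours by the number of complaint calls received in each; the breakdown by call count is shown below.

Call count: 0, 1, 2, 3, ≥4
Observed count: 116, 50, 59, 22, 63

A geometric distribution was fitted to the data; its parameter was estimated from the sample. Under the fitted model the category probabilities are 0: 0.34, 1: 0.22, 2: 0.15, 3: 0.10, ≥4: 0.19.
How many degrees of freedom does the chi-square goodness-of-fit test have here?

3

There are k = 5 categories and 1 parameter estimated from the data, so df = 5 − 1 − 1 = 3.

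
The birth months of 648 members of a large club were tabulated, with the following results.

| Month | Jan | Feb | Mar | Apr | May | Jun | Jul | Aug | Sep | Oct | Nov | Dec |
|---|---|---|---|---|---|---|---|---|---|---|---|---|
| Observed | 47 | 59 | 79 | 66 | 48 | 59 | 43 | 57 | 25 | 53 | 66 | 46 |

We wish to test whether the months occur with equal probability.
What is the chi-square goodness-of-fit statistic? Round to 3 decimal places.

Under H₀ each category has probability 1/12, so each expected count is 648/12 = 54.
Jan: (47 − 54)²/54 = 49/54 = 0.9074
Feb: (59 − 54)²/54 = 25/54 = 0.4630
Mar: (79 − 54)²/54 = 625/54 = 11.5741
Apr: (66 − 54)²/54 = 144/54 = 2.6667
May: (48 − 54)²/54 = 36/54 = 0.6667
Jun: (59 − 54)²/54 = 25/54 = 0.4630
Jul: (43 − 54)²/54 = 121/54 = 2.2407
Aug: (57 − 54)²/54 = 9/54 = 0.1667
Sep: (25 − 54)²/54 = 841/54 = 15.5741
Oct: (53 − 54)²/54 = 1/54 = 0.0185
Nov: (66 − 54)²/54 = 144/54 = 2.6667
Dec: (46 − 54)²/54 = 64/54 = 1.1852
Sum = 38.593

38.593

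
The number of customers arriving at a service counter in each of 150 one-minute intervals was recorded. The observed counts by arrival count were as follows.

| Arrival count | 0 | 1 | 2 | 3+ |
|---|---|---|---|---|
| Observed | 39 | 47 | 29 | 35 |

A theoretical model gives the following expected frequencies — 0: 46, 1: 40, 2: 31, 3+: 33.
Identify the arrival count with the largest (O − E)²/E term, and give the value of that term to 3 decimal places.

1, 1.225

0: (39 − 46)²/46 = 49/46 = 1.0652
1: (47 − 40)²/40 = 49/40 = 1.2250
2: (29 − 31)²/31 = 4/31 = 0.1290
3+: (35 − 33)²/33 = 4/33 = 0.1212
The largest term is for 1: 1.225.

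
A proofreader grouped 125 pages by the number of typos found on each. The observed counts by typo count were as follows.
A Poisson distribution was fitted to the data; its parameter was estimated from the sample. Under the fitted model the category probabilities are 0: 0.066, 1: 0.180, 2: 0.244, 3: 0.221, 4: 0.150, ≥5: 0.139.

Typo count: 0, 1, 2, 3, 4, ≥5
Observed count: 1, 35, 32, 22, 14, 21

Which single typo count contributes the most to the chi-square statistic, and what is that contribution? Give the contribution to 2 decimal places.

1, 6.94

Expected counts E_i = n·p_i: 125×0.066 = 8.25, 125×0.180 = 22.5, 125×0.244 = 30.5, 125×0.221 = 27.625, 125×0.150 = 18.75, 125×0.139 = 17.375.
cat         O        E   (O−E)²/E
0           1     8.25      6.371
1          35     22.5      6.944
2          32     30.5      0.074
3          22   27.625      1.145
4          14    18.75      1.203
≥5         21   17.375      0.756
The largest term is for 1: 6.94.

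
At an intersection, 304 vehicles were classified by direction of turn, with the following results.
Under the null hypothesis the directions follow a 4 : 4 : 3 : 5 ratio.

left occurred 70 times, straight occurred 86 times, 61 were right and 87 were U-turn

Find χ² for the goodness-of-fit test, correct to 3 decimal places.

2.744

Ratio total = 16. Expected counts: 304×4/16 = 76, 304×4/16 = 76, 304×3/16 = 57, 304×5/16 = 95.
cat           O        E   (O−E)²/E
left         70       76     0.4737
straight     86       76     1.3158
right        61       57     0.2807
U-turn       87       95     0.6737
Sum = 2.744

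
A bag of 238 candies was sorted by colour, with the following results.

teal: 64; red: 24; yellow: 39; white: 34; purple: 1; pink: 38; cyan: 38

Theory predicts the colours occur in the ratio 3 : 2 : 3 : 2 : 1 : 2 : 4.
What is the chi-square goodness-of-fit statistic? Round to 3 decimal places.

Ratio total = 17. Expected counts: 238×3/17 = 42, 238×2/17 = 28, 238×3/17 = 42, 238×2/17 = 28, 238×1/17 = 14, 238×2/17 = 28, 238×4/17 = 56.
cat         O        E   (O−E)²/E
teal       64       42    11.5238
red        24       28     0.5714
yellow     39       42     0.2143
white      34       28     1.2857
purple      1       14    12.0714
pink       38       28     3.5714
cyan       38       56     5.7857
Sum = 35.024

35.024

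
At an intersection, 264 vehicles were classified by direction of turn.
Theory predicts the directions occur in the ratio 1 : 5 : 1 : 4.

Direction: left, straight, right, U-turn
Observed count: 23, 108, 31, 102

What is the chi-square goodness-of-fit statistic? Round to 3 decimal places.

3.658

Ratio total = 11. Expected counts: 264×1/11 = 24, 264×5/11 = 120, 264×1/11 = 24, 264×4/11 = 96.
cat           O        E   (O−E)²/E
left         23       24     0.0417
straight    108      120     1.2000
right        31       24     2.0417
U-turn      102       96     0.3750
Sum = 3.658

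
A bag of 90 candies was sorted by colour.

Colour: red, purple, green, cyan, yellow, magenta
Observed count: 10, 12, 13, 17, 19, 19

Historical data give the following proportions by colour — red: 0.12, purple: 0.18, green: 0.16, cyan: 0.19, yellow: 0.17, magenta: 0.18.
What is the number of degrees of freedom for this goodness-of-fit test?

There are k = 6 categories and no parameters were estimated from the data, so df = 6 − 1 = 5.

5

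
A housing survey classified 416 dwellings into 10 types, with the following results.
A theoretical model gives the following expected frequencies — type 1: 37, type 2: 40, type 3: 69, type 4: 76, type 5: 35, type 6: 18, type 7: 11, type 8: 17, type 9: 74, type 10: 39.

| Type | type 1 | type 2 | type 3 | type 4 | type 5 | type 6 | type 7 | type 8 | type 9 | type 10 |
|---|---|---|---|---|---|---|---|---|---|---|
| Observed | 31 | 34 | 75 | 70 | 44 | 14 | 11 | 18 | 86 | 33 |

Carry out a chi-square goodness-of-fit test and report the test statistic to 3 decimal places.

cat          O        E   (O−E)²/E
type 1      31       37     0.9730
type 2      34       40     0.9000
type 3      75       69     0.5217
type 4      70       76     0.4737
type 5      44       35     2.3143
type 6      14       18     0.8889
type 7      11       11     0.0000
type 8      18       17     0.0588
type 9      86       74     1.9459
type 10     33       39     0.9231
Sum = 8.999

8.999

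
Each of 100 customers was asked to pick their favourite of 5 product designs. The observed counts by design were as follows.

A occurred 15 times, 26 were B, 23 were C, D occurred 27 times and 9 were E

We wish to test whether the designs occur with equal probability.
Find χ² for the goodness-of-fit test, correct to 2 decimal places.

Expected count for each of the 5 categories: 100/5 = 20.
cat         O        E   (O−E)²/E
A          15       20      1.250
B          26       20      1.800
C          23       20      0.450
D          27       20      2.450
E           9       20      6.050
Sum = 12.00

12.00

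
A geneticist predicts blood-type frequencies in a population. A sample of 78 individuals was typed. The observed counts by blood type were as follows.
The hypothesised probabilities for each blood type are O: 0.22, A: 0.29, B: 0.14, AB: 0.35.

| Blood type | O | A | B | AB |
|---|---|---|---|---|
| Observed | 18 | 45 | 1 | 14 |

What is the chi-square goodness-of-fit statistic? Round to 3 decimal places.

Expected counts E_i = n·p_i: 78×0.22 = 17.16, 78×0.29 = 22.62, 78×0.14 = 10.92, 78×0.35 = 27.3.
O: (18 − 17.16)²/17.16 = 0.7056/17.16 = 0.0411
A: (45 − 22.62)²/22.62 = 500.8644/22.62 = 22.1425
B: (1 − 10.92)²/10.92 = 98.4064/10.92 = 9.0116
AB: (14 − 27.3)²/27.3 = 176.89/27.3 = 6.4795
Sum = 37.675

37.675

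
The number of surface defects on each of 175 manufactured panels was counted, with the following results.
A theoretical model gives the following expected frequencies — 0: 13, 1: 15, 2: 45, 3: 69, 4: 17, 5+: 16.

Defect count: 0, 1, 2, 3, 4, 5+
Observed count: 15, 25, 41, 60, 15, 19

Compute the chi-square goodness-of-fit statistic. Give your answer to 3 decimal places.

cat         O        E   (O−E)²/E
0          15       13     0.3077
1          25       15     6.6667
2          41       45     0.3556
3          60       69     1.1739
4          15       17     0.2353
5+         19       16     0.5625
Sum = 9.302

9.302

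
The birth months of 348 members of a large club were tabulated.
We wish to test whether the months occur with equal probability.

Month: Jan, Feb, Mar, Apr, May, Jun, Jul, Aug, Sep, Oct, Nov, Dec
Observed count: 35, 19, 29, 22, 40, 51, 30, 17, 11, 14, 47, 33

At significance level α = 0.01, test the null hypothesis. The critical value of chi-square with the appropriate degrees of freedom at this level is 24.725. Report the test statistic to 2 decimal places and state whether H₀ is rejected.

62.90; reject

Under H₀ each category has probability 1/12, so each expected count is 348/12 = 29.
Jan: (35 − 29)²/29 = 36/29 = 1.241
Feb: (19 − 29)²/29 = 100/29 = 3.448
Mar: (29 − 29)²/29 = 0/29 = 0.000
Apr: (22 − 29)²/29 = 49/29 = 1.690
May: (40 − 29)²/29 = 121/29 = 4.172
Jun: (51 − 29)²/29 = 484/29 = 16.690
Jul: (30 − 29)²/29 = 1/29 = 0.034
Aug: (17 − 29)²/29 = 144/29 = 4.966
Sep: (11 − 29)²/29 = 324/29 = 11.172
Oct: (14 − 29)²/29 = 225/29 = 7.759
Nov: (47 − 29)²/29 = 324/29 = 11.172
Dec: (33 − 29)²/29 = 16/29 = 0.552
Sum = 62.90
df = 11. Since 62.90 > 24.725, we reject H₀.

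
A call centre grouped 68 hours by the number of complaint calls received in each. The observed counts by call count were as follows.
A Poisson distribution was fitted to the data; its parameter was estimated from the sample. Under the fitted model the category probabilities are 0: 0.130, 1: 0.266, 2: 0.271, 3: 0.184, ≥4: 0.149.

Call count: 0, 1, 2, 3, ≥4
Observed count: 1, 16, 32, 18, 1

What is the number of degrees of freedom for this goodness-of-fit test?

There are k = 5 categories and 1 parameter estimated from the data, so df = 5 − 1 − 1 = 3.

3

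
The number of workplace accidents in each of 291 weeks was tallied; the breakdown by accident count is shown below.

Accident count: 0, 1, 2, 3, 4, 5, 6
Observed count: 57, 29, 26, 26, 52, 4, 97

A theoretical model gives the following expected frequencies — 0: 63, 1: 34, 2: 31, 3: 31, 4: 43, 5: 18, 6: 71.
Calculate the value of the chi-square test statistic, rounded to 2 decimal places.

χ² = (57−63)²/63 + (29−34)²/34 + (26−31)²/31 + (26−31)²/31 + (52−43)²/43 + (4−18)²/18 + (97−71)²/71
   = 0.571 + 0.735 + 0.806 + 0.806 + 1.884 + 10.889 + 9.521
Sum = 25.21

25.21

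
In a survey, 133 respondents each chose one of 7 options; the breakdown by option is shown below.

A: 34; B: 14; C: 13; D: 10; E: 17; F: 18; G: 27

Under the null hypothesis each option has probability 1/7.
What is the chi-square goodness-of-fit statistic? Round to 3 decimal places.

Expected count for each of the 7 categories: 133/7 = 19.
cat         O        E   (O−E)²/E
A          34       19    11.8421
B          14       19     1.3158
C          13       19     1.8947
D          10       19     4.2632
E          17       19     0.2105
F          18       19     0.0526
G          27       19     3.3684
Sum = 22.947

22.947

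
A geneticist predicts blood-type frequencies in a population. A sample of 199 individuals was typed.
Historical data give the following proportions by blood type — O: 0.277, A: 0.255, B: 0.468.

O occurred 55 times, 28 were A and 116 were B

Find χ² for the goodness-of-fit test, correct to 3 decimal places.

15.810

Expected counts E_i = n·p_i: 199×0.277 = 55.123, 199×0.255 = 50.745, 199×0.468 = 93.132.
cat         O        E   (O−E)²/E
O          55   55.123     0.0003
A          28   50.745    10.1948
B         116   93.132     5.6151
Sum = 15.810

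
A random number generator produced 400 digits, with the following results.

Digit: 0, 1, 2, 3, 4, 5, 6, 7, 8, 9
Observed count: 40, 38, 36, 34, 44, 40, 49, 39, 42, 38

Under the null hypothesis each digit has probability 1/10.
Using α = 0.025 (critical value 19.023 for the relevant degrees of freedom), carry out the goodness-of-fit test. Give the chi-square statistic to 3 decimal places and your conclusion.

Under H₀ each category has probability 1/10, so each expected count is 400/10 = 40.
χ² = (40−40)²/40 + (38−40)²/40 + (36−40)²/40 + (34−40)²/40 + (44−40)²/40 + (40−40)²/40 + (49−40)²/40 + (39−40)²/40 + (42−40)²/40 + (38−40)²/40
   = 0.0000 + 0.1000 + 0.4000 + 0.9000 + 0.4000 + 0.0000 + 2.0250 + 0.0250 + 0.1000 + 0.1000
Sum = 4.050
df = 9. Since 4.050 < 19.023, we do not reject H₀.

4.050; do not reject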